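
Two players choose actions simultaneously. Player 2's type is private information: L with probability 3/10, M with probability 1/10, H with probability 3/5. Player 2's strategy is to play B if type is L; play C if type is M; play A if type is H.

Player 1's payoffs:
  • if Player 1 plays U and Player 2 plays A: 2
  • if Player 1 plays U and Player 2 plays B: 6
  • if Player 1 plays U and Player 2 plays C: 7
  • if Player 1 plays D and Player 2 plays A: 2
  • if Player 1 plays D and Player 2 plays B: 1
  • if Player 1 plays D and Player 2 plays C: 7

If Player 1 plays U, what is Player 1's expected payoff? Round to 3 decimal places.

3.700

E[U] = 3/10·6 + 1/10·7 + 3/5·2 = 9/5 + 7/10 + 6/5 = 37/10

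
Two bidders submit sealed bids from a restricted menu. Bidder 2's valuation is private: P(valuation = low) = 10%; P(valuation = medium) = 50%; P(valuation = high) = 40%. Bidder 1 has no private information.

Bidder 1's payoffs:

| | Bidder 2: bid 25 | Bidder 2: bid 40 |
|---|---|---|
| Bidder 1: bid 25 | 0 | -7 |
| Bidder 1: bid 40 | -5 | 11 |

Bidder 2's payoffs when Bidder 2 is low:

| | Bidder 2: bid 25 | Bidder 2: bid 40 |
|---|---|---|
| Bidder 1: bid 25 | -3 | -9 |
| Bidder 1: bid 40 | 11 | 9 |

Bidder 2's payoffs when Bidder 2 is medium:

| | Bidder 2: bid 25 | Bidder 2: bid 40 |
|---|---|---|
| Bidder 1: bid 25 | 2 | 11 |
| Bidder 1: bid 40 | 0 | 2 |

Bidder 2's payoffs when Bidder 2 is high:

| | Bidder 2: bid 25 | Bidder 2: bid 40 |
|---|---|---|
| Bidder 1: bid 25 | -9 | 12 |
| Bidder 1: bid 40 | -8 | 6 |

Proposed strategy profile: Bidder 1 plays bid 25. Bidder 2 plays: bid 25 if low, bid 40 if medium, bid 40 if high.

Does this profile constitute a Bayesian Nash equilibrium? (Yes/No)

No

Bidder 1 plays bid 25: E[bid 25] = 0.1·(0) + 0.5·(-7) + 0.4·(-7) = -6.3; E[bid 40] = 9.4. Not best-responding. ✗
Bidder 2 (valuation low), facing bid 25: bid 25 gives -3, bid 40 gives -9. Proposed bid 25 is best. ✓
Bidder 2 (valuation medium), facing bid 25: bid 25 gives 2, bid 40 gives 11. Proposed bid 40 is best. ✓
Bidder 2 (valuation high), facing bid 25: bid 25 gives -9, bid 40 gives 12. Proposed bid 40 is best. ✓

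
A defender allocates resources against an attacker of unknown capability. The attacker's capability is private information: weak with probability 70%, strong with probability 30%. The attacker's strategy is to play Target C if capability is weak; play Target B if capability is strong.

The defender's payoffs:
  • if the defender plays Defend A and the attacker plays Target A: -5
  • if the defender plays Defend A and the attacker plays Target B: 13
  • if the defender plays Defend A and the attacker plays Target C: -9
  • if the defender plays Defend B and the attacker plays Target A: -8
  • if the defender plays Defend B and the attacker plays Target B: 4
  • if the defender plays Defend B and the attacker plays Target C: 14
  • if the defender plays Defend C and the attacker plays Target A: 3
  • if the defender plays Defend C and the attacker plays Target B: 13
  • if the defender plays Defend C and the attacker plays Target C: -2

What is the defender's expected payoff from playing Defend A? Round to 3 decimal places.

-2.400

E[Defend A] = 0.7·(-9) + 0.3·13 = (-6.3) + 3.9 = -2.4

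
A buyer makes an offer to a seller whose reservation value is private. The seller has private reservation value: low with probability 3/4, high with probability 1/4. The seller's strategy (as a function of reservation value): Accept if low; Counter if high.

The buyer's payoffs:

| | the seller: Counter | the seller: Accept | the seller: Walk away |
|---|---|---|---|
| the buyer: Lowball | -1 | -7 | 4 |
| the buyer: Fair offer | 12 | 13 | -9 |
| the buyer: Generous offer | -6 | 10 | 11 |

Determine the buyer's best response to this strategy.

Fair offer

E[Lowball] = 3/4·(-7) + 1/4·(-1) = -11/2
E[Fair offer] = 3/4·(13) + 1/4·(12) = 51/4
E[Generous offer] = 3/4·(10) + 1/4·(-6) = 6
Best response: Fair offer (51/4 is the largest).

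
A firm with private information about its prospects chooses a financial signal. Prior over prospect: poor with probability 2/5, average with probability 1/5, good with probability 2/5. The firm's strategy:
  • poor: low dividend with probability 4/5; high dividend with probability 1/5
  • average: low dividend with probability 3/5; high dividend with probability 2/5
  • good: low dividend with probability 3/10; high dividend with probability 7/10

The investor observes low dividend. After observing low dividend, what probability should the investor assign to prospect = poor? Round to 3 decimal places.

P(low dividend) = (2/5)·(4/5) + (1/5)·(3/5) + (2/5)·(3/10) = 14/25
P(poor | low dividend) = ((2/5)·(4/5)) / (14/25) = (8/25) / (14/25) = 4/7

0.571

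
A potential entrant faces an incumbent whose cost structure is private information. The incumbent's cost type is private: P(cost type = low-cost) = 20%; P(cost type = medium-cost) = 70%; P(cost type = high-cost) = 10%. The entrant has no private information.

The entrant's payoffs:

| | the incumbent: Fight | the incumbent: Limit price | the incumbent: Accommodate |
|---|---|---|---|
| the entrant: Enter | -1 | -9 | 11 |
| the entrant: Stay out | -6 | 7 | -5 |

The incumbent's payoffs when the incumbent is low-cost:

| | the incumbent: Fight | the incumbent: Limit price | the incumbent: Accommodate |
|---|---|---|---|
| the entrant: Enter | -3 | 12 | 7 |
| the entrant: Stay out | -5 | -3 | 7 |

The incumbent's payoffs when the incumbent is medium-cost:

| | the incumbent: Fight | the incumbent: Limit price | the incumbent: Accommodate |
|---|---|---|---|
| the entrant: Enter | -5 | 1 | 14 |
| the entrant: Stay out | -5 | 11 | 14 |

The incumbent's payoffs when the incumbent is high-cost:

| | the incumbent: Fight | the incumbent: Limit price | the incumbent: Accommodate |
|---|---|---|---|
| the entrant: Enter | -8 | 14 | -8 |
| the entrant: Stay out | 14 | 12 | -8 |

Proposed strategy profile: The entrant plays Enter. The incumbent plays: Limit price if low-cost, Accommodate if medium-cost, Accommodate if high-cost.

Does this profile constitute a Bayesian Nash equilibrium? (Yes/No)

The entrant plays Enter: E[Enter] = 0.2·(-9) + 0.7·(11) + 0.1·(11) = 7; E[Stay out] = -2.6. Best-responding. ✓
The incumbent (cost type low-cost), facing Enter: Fight gives -3, Limit price gives 12, Accommodate gives 7. Proposed Limit price is best. ✓
The incumbent (cost type medium-cost), facing Enter: Fight gives -5, Limit price gives 1, Accommodate gives 14. Proposed Accommodate is best. ✓
The incumbent (cost type high-cost), facing Enter: Fight gives -8, Limit price gives 14, Accommodate gives -8. Proposed Accommodate is not best — profitable deviation exists. ✗

No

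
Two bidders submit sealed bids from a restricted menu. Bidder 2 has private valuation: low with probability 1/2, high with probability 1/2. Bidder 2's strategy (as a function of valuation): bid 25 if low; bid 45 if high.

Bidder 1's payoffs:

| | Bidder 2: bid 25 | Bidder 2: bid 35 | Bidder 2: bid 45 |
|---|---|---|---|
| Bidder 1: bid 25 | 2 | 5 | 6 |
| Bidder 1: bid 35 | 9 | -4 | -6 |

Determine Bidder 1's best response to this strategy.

bid 25

Compute Bidder 1's expected payoff for each action, taking the expectation over Bidder 2's type.
E[bid 25] = 1/2·(2) + 1/2·(6) = 4
E[bid 35] = 1/2·(9) + 1/2·(-6) = 3/2
Best response: bid 25 (4 is the largest).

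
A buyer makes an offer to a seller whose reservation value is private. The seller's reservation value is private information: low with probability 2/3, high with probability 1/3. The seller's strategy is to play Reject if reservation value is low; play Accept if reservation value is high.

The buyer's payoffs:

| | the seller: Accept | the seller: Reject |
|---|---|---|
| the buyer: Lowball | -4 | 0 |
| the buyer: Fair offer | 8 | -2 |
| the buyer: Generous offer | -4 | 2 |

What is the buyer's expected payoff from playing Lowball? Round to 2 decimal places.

Take the expectation over the seller's reservation value, weighting each type's action by its prior probability.
E[Lowball] = 2/3·0 + 1/3·(-4) = 0 + (-4/3) = -4/3

-1.33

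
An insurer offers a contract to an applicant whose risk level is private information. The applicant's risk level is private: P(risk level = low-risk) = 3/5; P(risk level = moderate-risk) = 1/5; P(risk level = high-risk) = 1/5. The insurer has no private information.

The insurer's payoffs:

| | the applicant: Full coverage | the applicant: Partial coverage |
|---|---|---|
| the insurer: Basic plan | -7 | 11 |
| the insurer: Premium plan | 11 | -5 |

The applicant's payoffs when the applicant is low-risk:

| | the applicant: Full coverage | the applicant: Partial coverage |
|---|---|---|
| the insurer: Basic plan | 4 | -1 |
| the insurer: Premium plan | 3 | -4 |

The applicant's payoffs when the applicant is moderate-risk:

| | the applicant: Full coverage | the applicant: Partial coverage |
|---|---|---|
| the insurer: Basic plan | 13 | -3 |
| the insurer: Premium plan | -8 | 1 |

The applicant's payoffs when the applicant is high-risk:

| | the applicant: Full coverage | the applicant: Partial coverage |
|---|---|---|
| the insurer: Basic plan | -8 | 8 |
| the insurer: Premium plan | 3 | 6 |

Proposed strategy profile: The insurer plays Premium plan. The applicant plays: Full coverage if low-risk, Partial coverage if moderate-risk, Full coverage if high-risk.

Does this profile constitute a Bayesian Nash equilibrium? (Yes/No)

The insurer plays Premium plan: E[Premium plan] = 3/5·(11) + 1/5·(-5) + 1/5·(11) = 39/5; E[Basic plan] = -17/5. Best-responding. ✓
The applicant (risk level low-risk), facing Premium plan: Full coverage gives 3, Partial coverage gives -4. Proposed Full coverage is best. ✓
The applicant (risk level moderate-risk), facing Premium plan: Full coverage gives -8, Partial coverage gives 1. Proposed Partial coverage is best. ✓
The applicant (risk level high-risk), facing Premium plan: Full coverage gives 3, Partial coverage gives 6. Proposed Full coverage is not best — profitable deviation exists. ✗

No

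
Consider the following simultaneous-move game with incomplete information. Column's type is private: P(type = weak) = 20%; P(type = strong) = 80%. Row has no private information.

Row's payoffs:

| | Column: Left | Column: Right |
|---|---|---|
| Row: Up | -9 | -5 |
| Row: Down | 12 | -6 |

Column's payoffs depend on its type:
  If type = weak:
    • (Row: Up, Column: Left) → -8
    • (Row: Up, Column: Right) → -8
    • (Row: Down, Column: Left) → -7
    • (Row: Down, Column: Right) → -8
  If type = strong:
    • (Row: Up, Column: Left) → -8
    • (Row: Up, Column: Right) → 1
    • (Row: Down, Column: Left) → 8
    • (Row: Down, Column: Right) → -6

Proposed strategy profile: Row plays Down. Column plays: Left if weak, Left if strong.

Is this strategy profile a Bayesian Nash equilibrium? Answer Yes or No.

Row plays Down: E[Down] = 0.2·(12) + 0.8·(12) = 12; E[Up] = -9. Best-responding. ✓
Column (type weak), facing Down: Left gives -7, Right gives -8. Proposed Left is best. ✓
Column (type strong), facing Down: Left gives 8, Right gives -6. Proposed Left is best. ✓

Yes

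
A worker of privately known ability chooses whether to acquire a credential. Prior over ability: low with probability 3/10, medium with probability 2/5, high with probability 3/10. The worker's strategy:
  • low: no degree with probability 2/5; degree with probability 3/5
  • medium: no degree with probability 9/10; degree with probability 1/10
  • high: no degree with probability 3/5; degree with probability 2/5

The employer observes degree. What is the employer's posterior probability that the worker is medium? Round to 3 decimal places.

0.118

P(degree) = (3/10)·(3/5) + (2/5)·(1/10) + (3/10)·(2/5) = 17/50
P(medium | degree) = ((2/5)·(1/10)) / (17/50) = (1/25) / (17/50) = 2/17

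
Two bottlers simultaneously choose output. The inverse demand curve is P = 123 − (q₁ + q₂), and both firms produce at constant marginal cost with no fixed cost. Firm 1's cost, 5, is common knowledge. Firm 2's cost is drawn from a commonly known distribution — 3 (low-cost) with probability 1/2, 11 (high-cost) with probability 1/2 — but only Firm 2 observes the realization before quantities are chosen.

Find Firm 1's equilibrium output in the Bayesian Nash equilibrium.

40

Firm 2 with cost c maximizes (123 − (q₁+q₂) − c)·q₂, giving q₂(c) = (123 − c − q₁)/2.
E[c₂] = 1/2·3 + 1/2·11 = 7
Firm 1's FOC against E[q₂] yields q₁ = (123 − 2·5 + E[c₂])/3 = (123 − 10 + 7)/3 = 40.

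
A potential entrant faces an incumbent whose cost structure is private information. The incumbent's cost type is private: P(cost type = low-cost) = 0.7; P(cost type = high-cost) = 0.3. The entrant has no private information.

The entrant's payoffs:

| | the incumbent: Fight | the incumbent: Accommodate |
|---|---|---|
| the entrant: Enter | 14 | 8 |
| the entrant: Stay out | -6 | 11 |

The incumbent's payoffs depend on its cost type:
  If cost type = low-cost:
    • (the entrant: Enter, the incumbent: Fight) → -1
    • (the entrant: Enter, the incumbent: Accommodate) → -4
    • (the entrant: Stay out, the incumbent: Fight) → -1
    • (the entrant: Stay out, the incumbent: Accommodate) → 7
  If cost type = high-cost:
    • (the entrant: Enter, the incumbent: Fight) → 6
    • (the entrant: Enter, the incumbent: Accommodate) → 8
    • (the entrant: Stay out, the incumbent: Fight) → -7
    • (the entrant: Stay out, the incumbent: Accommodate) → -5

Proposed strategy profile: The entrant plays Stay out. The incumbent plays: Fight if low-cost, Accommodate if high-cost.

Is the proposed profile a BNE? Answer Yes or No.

No

The entrant plays Stay out: E[Stay out] = 0.7·(-6) + 0.3·(11) = -0.9; E[Enter] = 12.2. Not best-responding. ✗
The incumbent (cost type low-cost), facing Stay out: Fight gives -1, Accommodate gives 7. Proposed Fight is not best — profitable deviation exists. ✗
The incumbent (cost type high-cost), facing Stay out: Fight gives -7, Accommodate gives -5. Proposed Accommodate is best. ✓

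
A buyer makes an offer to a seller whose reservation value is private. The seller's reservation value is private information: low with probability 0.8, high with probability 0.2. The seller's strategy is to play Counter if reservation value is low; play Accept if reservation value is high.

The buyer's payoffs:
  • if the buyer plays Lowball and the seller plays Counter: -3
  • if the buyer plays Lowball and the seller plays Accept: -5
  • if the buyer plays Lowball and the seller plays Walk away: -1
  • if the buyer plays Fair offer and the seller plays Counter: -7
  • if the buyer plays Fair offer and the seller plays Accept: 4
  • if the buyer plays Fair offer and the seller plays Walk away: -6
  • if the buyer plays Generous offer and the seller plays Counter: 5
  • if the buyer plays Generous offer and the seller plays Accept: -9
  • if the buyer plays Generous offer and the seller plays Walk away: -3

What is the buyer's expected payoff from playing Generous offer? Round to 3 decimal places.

2.200

Take the expectation over the seller's reservation value, weighting each type's action by its prior probability.
E[Generous offer] = 0.8·5 + 0.2·(-9) = 4 + (-1.8) = 2.2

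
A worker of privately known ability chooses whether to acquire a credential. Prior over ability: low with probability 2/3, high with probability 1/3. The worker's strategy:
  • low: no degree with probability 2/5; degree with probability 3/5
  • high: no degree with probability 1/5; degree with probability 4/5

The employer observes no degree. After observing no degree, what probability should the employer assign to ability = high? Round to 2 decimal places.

0.20

Apply Bayes' rule using the sender's strategy as the likelihood.
P(no degree) = (2/3)·(2/5) + (1/3)·(1/5) = 1/3
P(high | no degree) = ((1/3)·(1/5)) / (1/3) = (1/15) / (1/3) = 1/5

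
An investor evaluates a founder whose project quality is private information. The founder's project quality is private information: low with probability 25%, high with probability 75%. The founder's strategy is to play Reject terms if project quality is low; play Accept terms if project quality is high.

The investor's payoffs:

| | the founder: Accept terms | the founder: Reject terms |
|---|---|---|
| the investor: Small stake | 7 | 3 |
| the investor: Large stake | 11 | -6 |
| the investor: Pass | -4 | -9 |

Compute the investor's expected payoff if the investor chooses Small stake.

6

Take the expectation over the founder's project quality, weighting each type's action by its prior probability.
E[Small stake] = 0.25·3 + 0.75·7 = 0.75 + 5.25 = 6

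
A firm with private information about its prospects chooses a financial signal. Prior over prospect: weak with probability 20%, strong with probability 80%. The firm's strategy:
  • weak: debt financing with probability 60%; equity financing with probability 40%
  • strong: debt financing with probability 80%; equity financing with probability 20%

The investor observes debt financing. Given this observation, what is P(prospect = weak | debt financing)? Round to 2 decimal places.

P(debt financing) = 0.2·0.6 + 0.8·0.8 = 0.76
P(weak | debt financing) = (0.2·0.6) / 0.76 = 0.12 / 0.76 = 0.157895

0.16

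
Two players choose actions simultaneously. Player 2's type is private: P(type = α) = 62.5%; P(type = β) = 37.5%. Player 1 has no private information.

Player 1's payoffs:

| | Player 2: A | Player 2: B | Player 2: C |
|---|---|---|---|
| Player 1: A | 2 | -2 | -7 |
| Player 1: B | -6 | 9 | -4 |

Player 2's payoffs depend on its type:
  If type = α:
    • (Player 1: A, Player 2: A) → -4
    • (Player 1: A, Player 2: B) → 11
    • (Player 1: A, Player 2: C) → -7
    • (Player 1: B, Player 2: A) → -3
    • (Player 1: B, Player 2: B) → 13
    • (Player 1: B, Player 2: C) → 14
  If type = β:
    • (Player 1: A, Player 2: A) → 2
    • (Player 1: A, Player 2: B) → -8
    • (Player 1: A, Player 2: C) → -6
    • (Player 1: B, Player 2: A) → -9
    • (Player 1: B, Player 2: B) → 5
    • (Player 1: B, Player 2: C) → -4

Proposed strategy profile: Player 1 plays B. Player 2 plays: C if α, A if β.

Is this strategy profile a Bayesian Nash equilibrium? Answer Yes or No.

Player 1 plays B: E[B] = 0.625·(-4) + 0.375·(-6) = -4.75; E[A] = -3.625. Not best-responding. ✗
Player 2 (type α), facing B: A gives -3, B gives 13, C gives 14. Proposed C is best. ✓
Player 2 (type β), facing B: A gives -9, B gives 5, C gives -4. Proposed A is not best — profitable deviation exists. ✗

No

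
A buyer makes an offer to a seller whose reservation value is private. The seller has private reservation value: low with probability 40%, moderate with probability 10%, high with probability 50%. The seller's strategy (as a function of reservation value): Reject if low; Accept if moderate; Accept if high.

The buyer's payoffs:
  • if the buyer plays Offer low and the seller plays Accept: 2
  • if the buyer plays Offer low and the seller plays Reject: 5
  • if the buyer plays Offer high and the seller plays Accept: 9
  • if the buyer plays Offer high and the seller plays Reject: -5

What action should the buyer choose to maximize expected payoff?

Offer high

E[Offer low] = 0.4·(5) + 0.1·(2) + 0.5·(2) = 3.2
E[Offer high] = 0.4·(-5) + 0.1·(9) + 0.5·(9) = 3.4
Best response: Offer high (3.4 is the largest).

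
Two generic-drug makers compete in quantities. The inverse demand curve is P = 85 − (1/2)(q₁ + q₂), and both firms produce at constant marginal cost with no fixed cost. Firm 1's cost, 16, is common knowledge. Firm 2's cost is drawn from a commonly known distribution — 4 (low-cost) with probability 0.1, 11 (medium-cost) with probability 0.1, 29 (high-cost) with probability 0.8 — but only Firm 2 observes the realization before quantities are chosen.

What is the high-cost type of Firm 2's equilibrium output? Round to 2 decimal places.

30.10

Firm 2 with cost c maximizes (85 − (1/2)(q₁+q₂) − c)·q₂, giving q₂(c) = (85 − c − (1/2)q₁).
E[c₂] = 0.1·4 + 0.1·11 + 0.8·29 = 24.7
Firm 1's FOC against E[q₂] yields q₁ = (85 − 2·16 + E[c₂])/(3/2) = (85 − 32 + 24.7)/(3/2) = 51.8.
q₂(high-cost) = (85 − 29 − (1/2)·51.8) = 30.1.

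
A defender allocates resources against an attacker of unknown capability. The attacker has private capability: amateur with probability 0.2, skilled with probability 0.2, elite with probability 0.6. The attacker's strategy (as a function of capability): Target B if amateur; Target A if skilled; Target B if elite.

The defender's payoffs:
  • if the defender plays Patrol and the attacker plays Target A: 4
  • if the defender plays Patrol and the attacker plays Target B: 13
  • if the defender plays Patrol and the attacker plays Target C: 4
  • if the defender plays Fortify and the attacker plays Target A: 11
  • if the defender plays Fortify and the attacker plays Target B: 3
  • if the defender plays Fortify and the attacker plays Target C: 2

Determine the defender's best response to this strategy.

Patrol

E[Patrol] = 0.2·(13) + 0.2·(4) + 0.6·(13) = 11.2
E[Fortify] = 0.2·(3) + 0.2·(11) + 0.6·(3) = 4.6
Best response: Patrol (11.2 is the largest).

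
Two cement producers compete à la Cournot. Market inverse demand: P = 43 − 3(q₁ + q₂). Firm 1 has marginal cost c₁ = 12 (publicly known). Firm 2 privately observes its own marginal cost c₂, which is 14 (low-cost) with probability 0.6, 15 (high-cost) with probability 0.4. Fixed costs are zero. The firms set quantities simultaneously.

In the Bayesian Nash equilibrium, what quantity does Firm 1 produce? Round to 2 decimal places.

Firm 2 with cost c maximizes (43 − 3(q₁+q₂) − c)·q₂, giving q₂(c) = (43 − c − 3q₁)/6.
E[c₂] = 0.6·14 + 0.4·15 = 14.4
Firm 1's FOC against E[q₂] yields q₁ = (43 − 2·12 + E[c₂])/9 = (43 − 24 + 14.4)/9 = 3.71111.

3.71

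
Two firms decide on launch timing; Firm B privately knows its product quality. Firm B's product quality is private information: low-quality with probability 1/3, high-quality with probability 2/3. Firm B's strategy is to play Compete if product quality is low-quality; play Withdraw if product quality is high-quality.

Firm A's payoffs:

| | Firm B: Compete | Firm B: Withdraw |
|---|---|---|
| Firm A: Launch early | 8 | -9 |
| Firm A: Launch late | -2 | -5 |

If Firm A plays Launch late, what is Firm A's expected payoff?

E[Launch late] = 1/3·(-2) + 2/3·(-5) = (-2/3) + (-10/3) = -4

-4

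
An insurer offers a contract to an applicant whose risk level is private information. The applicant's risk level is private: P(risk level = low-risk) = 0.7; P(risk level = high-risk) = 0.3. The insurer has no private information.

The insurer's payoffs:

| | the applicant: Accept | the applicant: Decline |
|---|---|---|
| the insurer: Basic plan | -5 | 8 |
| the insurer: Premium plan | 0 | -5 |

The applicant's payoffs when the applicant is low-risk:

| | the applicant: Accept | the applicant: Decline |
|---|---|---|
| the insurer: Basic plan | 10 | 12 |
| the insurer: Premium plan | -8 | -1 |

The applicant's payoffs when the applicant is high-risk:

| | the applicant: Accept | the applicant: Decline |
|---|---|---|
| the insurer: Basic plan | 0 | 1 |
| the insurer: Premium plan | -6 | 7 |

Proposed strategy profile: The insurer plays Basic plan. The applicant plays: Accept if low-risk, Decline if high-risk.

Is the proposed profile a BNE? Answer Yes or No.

No

The insurer plays Basic plan: E[Basic plan] = 0.7·(-5) + 0.3·(8) = -1.1; E[Premium plan] = -1.5. Best-responding. ✓
The applicant (risk level low-risk), facing Basic plan: Accept gives 10, Decline gives 12. Proposed Accept is not best — profitable deviation exists. ✗
The applicant (risk level high-risk), facing Basic plan: Accept gives 0, Decline gives 1. Proposed Decline is best. ✓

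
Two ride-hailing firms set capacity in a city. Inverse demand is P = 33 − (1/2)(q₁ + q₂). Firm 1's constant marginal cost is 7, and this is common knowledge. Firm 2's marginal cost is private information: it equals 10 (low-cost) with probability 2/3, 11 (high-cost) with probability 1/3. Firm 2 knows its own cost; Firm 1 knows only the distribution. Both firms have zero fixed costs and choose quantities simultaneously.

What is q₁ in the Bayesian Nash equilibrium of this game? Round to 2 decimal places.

19.56

Each type of Firm 2 best-responds to q₁; Firm 1 best-responds to the expected q₂ over Firm 2's types.
Firm 2 with cost c maximizes (33 − (1/2)(q₁+q₂) − c)·q₂, giving q₂(c) = (33 − c − (1/2)q₁).
E[c₂] = 2/3·10 + 1/3·11 = 10.3333
Firm 1's FOC against E[q₂] yields q₁ = (33 − 2·7 + E[c₂])/(3/2) = (33 − 14 + 10.3333)/(3/2) = 19.5556.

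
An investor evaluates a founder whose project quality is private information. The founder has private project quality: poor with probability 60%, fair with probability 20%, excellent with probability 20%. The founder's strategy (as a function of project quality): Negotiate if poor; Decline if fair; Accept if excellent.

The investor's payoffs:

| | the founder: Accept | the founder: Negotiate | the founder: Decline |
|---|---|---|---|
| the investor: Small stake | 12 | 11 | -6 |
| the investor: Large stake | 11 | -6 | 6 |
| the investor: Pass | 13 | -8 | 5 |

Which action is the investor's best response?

E[Small stake] = 0.6·(11) + 0.2·(-6) + 0.2·(12) = 7.8
E[Large stake] = 0.6·(-6) + 0.2·(6) + 0.2·(11) = -0.2
E[Pass] = 0.6·(-8) + 0.2·(5) + 0.2·(13) = -1.2
Best response: Small stake (7.8 is the largest).

Small stake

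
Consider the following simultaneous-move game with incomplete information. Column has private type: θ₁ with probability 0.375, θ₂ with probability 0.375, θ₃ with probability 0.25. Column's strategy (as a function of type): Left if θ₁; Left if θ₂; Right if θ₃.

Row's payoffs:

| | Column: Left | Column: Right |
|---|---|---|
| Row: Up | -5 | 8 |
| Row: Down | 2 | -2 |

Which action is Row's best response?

E[Up] = 0.375·(-5) + 0.375·(-5) + 0.25·(8) = -1.75
E[Down] = 0.375·(2) + 0.375·(2) + 0.25·(-2) = 1
Best response: Down (1 is the largest).

Down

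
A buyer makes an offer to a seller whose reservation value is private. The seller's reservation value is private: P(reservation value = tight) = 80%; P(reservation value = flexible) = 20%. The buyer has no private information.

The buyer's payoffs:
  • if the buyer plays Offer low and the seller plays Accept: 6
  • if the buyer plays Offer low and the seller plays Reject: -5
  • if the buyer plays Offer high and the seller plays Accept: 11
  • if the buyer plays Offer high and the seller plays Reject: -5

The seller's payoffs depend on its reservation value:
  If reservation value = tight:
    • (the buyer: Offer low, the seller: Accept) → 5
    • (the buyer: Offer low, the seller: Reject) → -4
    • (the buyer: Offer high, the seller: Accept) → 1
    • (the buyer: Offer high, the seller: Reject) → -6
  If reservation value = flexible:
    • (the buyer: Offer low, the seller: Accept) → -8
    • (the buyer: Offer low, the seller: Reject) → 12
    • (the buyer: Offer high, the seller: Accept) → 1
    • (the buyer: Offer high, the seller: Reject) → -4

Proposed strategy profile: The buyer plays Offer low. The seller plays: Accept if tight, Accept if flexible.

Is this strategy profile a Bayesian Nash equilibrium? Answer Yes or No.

No

The buyer plays Offer low: E[Offer low] = 0.8·(6) + 0.2·(6) = 6; E[Offer high] = 11. Not best-responding. ✗
The seller (reservation value tight), facing Offer low: Accept gives 5, Reject gives -4. Proposed Accept is best. ✓
The seller (reservation value flexible), facing Offer low: Accept gives -8, Reject gives 12. Proposed Accept is not best — profitable deviation exists. ✗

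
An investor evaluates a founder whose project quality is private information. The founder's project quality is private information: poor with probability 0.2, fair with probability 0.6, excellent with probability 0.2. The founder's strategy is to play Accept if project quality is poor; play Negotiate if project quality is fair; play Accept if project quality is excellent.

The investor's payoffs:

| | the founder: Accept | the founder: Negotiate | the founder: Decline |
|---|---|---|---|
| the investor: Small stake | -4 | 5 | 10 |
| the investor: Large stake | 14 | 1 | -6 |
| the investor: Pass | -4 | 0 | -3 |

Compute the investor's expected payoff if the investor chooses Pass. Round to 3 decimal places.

-1.600

E[Pass] = 0.2·(-4) + 0.6·0 + 0.2·(-4) = (-0.8) + 0 + (-0.8) = -1.6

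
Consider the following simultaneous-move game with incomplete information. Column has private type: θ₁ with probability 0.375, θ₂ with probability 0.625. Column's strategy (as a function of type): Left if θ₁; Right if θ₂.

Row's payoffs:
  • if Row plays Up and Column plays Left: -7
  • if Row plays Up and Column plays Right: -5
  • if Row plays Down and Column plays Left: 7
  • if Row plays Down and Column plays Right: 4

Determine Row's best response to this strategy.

Compute Row's expected payoff for each action, taking the expectation over Column's type.
E[Up] = 0.375·(-7) + 0.625·(-5) = -5.75
E[Down] = 0.375·(7) + 0.625·(4) = 5.125
Best response: Down (5.125 is the largest).

Down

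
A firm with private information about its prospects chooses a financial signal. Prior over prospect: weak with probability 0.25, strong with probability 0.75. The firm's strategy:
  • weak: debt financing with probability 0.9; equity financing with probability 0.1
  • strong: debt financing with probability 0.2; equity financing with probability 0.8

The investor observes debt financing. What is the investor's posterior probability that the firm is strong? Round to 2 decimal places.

P(debt financing) = 0.25·0.9 + 0.75·0.2 = 0.375
P(strong | debt financing) = (0.75·0.2) / 0.375 = 0.15 / 0.375 = 0.4

0.40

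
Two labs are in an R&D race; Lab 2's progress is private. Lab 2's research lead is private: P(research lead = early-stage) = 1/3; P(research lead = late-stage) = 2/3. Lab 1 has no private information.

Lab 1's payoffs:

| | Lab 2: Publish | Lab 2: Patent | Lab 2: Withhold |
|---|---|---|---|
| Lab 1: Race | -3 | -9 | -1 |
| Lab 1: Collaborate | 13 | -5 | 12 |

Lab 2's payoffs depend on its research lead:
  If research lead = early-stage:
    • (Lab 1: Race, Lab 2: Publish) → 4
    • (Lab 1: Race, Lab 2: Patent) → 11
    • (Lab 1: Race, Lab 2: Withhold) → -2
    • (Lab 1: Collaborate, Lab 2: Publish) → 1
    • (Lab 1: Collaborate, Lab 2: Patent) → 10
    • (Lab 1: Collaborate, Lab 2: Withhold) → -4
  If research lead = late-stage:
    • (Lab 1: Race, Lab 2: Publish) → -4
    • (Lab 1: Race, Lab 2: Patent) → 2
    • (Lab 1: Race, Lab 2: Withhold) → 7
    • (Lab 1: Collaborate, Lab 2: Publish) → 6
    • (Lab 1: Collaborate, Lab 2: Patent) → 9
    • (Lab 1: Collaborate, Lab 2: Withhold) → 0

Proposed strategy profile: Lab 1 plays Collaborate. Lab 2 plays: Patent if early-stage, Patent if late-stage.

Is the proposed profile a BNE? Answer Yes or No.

Lab 1 plays Collaborate: E[Collaborate] = 1/3·(-5) + 2/3·(-5) = -5; E[Race] = -9. Best-responding. ✓
Lab 2 (research lead early-stage), facing Collaborate: Publish gives 1, Patent gives 10, Withhold gives -4. Proposed Patent is best. ✓
Lab 2 (research lead late-stage), facing Collaborate: Publish gives 6, Patent gives 9, Withhold gives 0. Proposed Patent is best. ✓

Yes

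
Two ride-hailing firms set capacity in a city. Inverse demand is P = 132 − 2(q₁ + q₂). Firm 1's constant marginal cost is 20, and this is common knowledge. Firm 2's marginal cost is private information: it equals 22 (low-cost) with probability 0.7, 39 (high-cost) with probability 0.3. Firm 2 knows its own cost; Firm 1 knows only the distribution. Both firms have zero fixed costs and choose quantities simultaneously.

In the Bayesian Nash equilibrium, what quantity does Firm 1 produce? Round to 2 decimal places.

Type-c best response for Firm 2: q₂(c) = (132 − c)/4 − q₁/2.
Firm 1 maximizes expected profit; its first-order condition is 132 − 4q₁ − 2E[q₂] − 20 = 0.
Substituting E[q₂] and solving: E[c₂] = 27.1, so q₁ = (132 − 2·20 + 27.1)/6 = 19.85.

19.85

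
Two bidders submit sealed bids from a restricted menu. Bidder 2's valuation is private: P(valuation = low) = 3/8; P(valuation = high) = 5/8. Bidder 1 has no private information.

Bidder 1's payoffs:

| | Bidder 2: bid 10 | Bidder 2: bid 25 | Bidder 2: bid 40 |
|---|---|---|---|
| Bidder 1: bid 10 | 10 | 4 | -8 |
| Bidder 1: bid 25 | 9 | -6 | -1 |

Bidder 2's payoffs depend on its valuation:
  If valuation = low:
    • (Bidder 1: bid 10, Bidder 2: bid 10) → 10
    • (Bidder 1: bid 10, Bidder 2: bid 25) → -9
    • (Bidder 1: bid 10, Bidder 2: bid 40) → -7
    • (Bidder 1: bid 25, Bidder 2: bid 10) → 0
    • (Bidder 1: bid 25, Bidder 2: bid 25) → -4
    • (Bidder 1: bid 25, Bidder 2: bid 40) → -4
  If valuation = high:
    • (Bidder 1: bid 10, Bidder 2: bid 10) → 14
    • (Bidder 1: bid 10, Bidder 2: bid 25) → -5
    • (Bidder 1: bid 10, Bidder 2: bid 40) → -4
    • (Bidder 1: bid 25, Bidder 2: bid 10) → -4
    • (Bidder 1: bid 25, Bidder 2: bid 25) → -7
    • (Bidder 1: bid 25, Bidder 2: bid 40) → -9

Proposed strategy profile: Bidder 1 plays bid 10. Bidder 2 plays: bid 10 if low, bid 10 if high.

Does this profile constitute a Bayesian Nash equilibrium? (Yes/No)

Bidder 1 plays bid 10: E[bid 10] = 3/8·(10) + 5/8·(10) = 10; E[bid 25] = 9. Best-responding. ✓
Bidder 2 (valuation low), facing bid 10: bid 10 gives 10, bid 25 gives -9, bid 40 gives -7. Proposed bid 10 is best. ✓
Bidder 2 (valuation high), facing bid 10: bid 10 gives 14, bid 25 gives -5, bid 40 gives -4. Proposed bid 10 is best. ✓

Yes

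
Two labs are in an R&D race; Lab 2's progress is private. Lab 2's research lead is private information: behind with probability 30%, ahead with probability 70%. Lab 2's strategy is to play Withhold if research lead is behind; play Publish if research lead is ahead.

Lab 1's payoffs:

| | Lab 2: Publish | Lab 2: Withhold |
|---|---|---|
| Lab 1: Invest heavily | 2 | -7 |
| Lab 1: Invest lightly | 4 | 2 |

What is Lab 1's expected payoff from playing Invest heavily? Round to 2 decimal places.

E[Invest heavily] = 0.3·(-7) + 0.7·2 = (-2.1) + 1.4 = -0.7

-0.70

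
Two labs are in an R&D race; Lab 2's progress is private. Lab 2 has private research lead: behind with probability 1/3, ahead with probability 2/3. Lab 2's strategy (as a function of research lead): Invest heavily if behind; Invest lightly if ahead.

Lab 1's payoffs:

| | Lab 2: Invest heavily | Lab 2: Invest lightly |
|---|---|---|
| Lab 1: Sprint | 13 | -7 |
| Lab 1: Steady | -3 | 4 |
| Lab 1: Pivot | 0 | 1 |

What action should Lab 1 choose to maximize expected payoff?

Compute Lab 1's expected payoff for each action, taking the expectation over Lab 2's type.
E[Sprint] = 1/3·(13) + 2/3·(-7) = -1/3
E[Steady] = 1/3·(-3) + 2/3·(4) = 5/3
E[Pivot] = 1/3·(0) + 2/3·(1) = 2/3
Best response: Steady (5/3 is the largest).

Steady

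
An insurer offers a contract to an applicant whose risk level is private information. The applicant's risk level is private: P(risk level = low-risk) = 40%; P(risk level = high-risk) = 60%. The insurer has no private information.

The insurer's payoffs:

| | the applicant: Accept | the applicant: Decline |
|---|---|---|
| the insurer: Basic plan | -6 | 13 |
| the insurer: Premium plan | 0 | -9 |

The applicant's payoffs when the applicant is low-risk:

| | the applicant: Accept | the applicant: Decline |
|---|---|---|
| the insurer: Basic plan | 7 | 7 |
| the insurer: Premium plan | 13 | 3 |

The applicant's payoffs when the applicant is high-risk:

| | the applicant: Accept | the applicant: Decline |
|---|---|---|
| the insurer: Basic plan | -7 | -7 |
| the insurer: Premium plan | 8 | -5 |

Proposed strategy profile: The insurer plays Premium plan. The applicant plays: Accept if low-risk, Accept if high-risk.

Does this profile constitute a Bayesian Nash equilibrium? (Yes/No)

Yes

The insurer plays Premium plan: E[Premium plan] = 0.4·(0) + 0.6·(0) = 0; E[Basic plan] = -6. Best-responding. ✓
The applicant (risk level low-risk), facing Premium plan: Accept gives 13, Decline gives 3. Proposed Accept is best. ✓
The applicant (risk level high-risk), facing Premium plan: Accept gives 8, Decline gives -5. Proposed Accept is best. ✓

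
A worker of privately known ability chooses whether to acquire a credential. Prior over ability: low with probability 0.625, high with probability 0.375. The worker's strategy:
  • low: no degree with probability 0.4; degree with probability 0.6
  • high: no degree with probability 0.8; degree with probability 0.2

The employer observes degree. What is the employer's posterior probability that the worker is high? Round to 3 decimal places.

P(degree) = 0.625·0.6 + 0.375·0.2 = 0.45
P(high | degree) = (0.375·0.2) / 0.45 = 0.075 / 0.45 = 0.166667

0.167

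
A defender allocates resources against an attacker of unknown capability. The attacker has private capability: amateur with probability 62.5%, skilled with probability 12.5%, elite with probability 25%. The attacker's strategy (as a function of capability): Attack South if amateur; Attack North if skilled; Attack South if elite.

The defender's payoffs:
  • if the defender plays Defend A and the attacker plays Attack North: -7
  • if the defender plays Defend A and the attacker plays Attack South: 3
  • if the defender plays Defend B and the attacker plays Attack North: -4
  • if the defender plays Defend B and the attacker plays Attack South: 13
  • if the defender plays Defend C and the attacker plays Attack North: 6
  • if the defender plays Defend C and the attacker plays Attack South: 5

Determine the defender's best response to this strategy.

Compute the defender's expected payoff for each action, taking the expectation over the attacker's type.
E[Defend A] = 0.625·(3) + 0.125·(-7) + 0.25·(3) = 1.75
E[Defend B] = 0.625·(13) + 0.125·(-4) + 0.25·(13) = 10.875
E[Defend C] = 0.625·(5) + 0.125·(6) + 0.25·(5) = 5.125
Best response: Defend B (10.875 is the largest).

Defend B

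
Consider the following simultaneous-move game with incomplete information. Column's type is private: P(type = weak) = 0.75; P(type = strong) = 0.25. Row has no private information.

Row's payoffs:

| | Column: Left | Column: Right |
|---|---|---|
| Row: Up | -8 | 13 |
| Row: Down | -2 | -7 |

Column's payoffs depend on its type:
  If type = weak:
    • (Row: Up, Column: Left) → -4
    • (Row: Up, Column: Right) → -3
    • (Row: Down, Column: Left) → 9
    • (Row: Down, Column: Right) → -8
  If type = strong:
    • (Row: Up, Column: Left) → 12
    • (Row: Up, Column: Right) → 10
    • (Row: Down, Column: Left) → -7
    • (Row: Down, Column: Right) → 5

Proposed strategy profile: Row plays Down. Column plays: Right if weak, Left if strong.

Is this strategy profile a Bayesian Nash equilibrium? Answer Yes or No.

No

Row plays Down: E[Down] = 0.75·(-7) + 0.25·(-2) = -5.75; E[Up] = 7.75. Not best-responding. ✗
Column (type weak), facing Down: Left gives 9, Right gives -8. Proposed Right is not best — profitable deviation exists. ✗
Column (type strong), facing Down: Left gives -7, Right gives 5. Proposed Left is not best — profitable deviation exists. ✗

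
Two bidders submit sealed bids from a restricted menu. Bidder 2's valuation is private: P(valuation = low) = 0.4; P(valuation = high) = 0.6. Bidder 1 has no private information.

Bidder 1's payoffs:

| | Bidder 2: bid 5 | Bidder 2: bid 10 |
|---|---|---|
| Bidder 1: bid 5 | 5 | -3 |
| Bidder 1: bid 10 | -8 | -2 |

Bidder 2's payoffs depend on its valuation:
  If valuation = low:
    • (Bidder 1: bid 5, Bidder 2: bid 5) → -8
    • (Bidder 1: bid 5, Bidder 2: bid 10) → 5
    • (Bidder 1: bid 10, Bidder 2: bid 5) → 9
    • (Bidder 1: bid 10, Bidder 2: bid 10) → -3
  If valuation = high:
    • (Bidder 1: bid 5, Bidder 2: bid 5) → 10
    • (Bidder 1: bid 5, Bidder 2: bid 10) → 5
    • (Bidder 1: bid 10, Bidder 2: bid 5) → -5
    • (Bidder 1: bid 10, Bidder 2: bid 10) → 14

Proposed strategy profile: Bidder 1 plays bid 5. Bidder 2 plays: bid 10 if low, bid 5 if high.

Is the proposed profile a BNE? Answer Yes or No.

Yes

Bidder 1 plays bid 5: E[bid 5] = 0.4·(-3) + 0.6·(5) = 1.8; E[bid 10] = -5.6. Best-responding. ✓
Bidder 2 (valuation low), facing bid 5: bid 5 gives -8, bid 10 gives 5. Proposed bid 10 is best. ✓
Bidder 2 (valuation high), facing bid 5: bid 5 gives 10, bid 10 gives 5. Proposed bid 5 is best. ✓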